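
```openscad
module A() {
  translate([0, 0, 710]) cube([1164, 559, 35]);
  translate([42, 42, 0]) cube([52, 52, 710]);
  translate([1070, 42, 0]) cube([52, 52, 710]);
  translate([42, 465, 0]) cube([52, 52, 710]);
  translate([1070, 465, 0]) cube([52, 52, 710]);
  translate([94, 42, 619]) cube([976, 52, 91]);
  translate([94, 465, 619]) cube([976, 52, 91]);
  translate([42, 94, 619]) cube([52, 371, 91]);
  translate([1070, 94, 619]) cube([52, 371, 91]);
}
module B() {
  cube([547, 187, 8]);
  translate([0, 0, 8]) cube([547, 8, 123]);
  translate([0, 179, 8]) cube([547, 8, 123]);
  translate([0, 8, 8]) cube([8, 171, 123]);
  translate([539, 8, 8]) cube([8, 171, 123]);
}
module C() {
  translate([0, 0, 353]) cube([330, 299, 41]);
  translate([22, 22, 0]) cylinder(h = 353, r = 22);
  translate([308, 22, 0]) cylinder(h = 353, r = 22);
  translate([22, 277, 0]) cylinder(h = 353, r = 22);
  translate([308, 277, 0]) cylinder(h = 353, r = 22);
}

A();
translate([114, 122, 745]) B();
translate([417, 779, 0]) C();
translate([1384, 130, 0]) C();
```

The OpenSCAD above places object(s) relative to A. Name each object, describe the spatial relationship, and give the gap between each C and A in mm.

A is a table. B is an open box. C is a stool. The open box is on top of the table. Two stools sit around the table at the +y, +x sides. The gap between each stool and the table is 220 mm.

Each stool's nearest face is 220 mm from the table's bounding box.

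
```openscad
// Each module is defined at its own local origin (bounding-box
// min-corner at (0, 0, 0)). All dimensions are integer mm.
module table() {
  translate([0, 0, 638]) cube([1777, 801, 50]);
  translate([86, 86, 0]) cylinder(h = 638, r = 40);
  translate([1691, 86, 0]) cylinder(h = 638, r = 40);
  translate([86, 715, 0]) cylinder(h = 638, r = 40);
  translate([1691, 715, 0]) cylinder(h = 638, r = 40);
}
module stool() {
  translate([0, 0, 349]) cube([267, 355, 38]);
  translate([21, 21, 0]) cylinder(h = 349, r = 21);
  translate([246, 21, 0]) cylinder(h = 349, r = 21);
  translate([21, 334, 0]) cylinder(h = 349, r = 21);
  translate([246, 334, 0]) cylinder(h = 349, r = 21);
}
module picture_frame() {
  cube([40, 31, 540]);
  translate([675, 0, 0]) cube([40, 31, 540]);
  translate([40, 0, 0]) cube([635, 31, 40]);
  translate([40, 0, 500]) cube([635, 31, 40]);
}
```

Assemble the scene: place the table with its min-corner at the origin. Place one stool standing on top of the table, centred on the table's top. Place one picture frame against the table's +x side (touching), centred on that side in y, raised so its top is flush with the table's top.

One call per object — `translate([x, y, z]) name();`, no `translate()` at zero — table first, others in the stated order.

table();
translate([755, 223, 688]) stool();
translate([1777, 385, 148]) picture_frame();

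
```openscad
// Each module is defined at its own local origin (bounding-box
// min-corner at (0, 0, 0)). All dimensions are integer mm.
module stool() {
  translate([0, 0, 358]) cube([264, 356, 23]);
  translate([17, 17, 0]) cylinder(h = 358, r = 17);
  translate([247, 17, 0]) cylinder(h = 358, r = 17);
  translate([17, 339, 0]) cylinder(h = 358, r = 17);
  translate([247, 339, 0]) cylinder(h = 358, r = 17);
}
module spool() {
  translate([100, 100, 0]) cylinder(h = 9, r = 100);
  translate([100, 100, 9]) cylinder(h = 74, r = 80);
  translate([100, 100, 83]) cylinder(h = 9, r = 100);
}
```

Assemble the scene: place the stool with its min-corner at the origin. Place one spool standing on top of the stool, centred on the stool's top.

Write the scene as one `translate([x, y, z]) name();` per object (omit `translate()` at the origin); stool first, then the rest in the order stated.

stool();
translate([32, 78, 381]) spool();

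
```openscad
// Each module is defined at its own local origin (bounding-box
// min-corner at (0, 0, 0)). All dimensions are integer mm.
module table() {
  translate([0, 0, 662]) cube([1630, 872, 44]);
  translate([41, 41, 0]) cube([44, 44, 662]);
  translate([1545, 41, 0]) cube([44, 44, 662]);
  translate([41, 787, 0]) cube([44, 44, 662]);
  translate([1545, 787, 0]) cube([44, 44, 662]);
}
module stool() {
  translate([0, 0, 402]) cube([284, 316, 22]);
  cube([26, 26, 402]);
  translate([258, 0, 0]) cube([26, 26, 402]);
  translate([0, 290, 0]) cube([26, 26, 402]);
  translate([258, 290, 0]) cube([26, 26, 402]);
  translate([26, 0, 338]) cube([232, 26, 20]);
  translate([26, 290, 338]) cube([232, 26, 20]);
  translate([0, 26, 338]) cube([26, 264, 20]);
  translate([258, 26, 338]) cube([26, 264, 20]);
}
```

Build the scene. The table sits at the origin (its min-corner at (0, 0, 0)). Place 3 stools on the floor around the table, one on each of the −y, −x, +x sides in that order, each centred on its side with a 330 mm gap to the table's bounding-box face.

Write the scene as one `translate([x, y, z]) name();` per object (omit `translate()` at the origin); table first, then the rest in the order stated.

table();
translate([673, -646, 0]) stool();
translate([-614, 278, 0]) stool();
translate([1960, 278, 0]) stool();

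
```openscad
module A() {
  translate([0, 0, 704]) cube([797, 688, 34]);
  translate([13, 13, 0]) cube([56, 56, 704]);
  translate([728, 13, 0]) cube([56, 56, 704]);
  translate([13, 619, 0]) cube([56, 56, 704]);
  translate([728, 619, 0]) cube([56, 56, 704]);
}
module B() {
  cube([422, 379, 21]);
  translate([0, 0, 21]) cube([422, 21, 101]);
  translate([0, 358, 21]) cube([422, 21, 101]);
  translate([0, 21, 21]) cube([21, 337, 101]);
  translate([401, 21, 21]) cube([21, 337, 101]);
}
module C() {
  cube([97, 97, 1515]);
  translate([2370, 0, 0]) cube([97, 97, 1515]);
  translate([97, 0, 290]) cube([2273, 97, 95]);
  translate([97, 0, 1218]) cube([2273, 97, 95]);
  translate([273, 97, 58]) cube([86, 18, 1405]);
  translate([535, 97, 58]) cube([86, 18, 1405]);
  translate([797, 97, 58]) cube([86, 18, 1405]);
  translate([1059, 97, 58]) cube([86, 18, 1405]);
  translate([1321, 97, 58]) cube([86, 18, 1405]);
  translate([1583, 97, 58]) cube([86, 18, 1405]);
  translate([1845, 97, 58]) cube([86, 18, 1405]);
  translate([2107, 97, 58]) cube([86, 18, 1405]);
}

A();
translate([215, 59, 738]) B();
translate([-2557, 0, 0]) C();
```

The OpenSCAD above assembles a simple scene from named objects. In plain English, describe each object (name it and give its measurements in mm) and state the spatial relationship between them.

A is a table: top 797 mm (x) × 688 mm (y), 34 mm thick, upper face at z = 738 mm, on four 56×56 mm square legs, each inset 13 mm from the nearest pair of top edges, running from z = 0 to the bottom of the top.

B is an open storage box with external size 422×379×122 mm and wall thickness 21 mm (the base is also 21 mm thick). The base covers the whole footprint; the four walls stand on the base, with the y-facing walls full-width and the x-facing walls fitting between their inner faces.

C is a fence section. Two 97×97 mm posts, 1515 mm tall, stand on the floor with a clear span of 2273 mm between their inner faces. Two horizontal rails of 97×95 mm section span the gap between the posts with their undersides at z = 290 mm and z = 1218 mm, flush with the posts' −y face. 8 pickets, each 86 mm wide, 18 mm thick and 1405 mm tall, are fixed to the +y face of the rails with their bottoms at z = 58 mm, evenly spaced across the span with equal gaps (rounded down to the nearest mm) at the −x end and between each pair — any rounding remainder accumulates at the +x end.

The open box is on top of the table. The fence section is on the floor beside the table on its −x side.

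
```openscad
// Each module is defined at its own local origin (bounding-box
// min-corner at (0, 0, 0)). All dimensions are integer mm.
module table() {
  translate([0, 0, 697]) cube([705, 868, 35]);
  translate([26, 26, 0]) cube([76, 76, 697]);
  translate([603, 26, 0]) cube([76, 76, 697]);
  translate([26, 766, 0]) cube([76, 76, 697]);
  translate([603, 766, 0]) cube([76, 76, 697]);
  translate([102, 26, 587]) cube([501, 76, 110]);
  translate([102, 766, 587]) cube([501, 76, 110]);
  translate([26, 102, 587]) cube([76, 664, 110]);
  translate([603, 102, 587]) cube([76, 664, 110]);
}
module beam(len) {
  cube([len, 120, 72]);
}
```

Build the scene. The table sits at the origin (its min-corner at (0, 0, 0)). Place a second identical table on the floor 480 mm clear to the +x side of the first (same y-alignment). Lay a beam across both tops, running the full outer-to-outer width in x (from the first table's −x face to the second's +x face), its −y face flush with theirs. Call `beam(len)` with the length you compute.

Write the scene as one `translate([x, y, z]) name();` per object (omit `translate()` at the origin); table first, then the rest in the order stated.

table();
translate([1185, 0, 0]) table();
translate([0, 0, 732]) beam(1890);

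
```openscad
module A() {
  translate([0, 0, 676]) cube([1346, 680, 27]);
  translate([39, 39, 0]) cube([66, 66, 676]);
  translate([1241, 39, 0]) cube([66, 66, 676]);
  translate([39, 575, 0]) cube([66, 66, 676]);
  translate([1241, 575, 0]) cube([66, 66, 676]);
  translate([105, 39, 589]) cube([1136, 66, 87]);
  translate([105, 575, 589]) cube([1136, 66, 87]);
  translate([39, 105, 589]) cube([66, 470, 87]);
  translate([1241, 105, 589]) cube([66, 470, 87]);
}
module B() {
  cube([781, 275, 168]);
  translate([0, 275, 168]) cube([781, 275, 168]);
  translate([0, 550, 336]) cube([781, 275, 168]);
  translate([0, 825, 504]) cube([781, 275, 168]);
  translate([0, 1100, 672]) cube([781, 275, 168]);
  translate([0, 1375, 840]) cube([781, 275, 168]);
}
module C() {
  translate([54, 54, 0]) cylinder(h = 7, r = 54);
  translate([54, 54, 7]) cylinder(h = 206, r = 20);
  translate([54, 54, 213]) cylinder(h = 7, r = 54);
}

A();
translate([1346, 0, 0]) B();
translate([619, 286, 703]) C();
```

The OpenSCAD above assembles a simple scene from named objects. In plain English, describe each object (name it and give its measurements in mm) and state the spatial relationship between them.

A is a table: top 1346 mm (x) × 680 mm (y), 27 mm thick, upper face at z = 703 mm, on four 66×66 mm square legs, each inset 39 mm from the nearest pair of top edges, running from z = 0 to the bottom of the top. Four apron rails, 66 mm thick and 87 mm tall, run between adjacent legs with their top edges flush with the underside of the top and their outer faces flush with the legs' outer faces.

B is a run of 6 identical solid stair steps. Each tread is 781×275 mm and each step block is 168 mm high. Step 1 rests on the floor; step k is offset from step 1 by (k−1)×275 mm in y and (k−1)×168 mm in z.

C is a spool: two coaxial disc flanges of radius 54 mm and thickness 7 mm, joined by a core cylinder of radius 20 mm and height 206 mm. The lower flange rests on z = 0 and the three cylinders share a vertical axis.

The staircase is against the table's +x side, with their −y faces flush. The spool is on top of the table, centred.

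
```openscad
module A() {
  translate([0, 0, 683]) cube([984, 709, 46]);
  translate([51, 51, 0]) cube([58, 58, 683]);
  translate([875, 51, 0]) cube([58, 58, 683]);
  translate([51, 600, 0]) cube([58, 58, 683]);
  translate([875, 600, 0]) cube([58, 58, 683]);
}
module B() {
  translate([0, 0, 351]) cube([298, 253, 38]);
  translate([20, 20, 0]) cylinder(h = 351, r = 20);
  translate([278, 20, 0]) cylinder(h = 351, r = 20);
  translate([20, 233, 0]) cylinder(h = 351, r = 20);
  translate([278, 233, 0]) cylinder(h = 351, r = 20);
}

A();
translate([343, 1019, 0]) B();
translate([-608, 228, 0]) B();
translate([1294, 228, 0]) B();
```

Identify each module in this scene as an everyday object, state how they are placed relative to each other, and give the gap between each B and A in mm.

Each stool's nearest face is 310 mm from the table's bounding box.

A is a table. B is a stool. Three stools sit around the table at the +y, −x, +x sides. The gap between each stool and the table is 310 mm.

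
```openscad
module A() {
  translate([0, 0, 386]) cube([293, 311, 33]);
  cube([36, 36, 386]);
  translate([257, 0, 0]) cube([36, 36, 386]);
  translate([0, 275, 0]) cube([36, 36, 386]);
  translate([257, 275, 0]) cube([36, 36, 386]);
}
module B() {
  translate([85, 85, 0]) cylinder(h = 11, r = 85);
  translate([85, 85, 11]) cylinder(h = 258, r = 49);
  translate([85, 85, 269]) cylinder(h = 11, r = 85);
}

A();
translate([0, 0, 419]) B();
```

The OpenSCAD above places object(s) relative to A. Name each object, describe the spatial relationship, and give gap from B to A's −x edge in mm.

A is a stool. B is a spool. The spool is on top of the stool. The gap from the spool to the stool's −x edge is 0 mm.

The spool's min-x is at 0; the stool's min-x is 0; gap = 0 mm.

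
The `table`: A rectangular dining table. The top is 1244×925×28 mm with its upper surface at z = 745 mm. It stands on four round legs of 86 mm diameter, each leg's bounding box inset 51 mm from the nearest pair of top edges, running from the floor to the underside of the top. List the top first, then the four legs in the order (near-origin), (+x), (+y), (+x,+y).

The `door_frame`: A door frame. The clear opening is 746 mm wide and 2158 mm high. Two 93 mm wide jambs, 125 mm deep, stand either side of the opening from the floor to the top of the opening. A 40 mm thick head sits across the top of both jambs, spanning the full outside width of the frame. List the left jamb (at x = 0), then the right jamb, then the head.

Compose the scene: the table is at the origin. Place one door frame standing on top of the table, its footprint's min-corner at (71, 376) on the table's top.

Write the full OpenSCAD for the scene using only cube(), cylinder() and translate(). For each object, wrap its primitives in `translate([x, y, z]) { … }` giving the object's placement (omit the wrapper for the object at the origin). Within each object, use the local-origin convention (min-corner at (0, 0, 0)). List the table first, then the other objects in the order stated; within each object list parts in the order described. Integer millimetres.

translate([0, 0, 717]) cube([1244, 925, 28]);
translate([94, 94, 0]) cylinder(h = 717, r = 43);
translate([1150, 94, 0]) cylinder(h = 717, r = 43);
translate([94, 831, 0]) cylinder(h = 717, r = 43);
translate([1150, 831, 0]) cylinder(h = 717, r = 43);
translate([71, 376, 745]) {
  cube([93, 125, 2158]);
  translate([839, 0, 0]) cube([93, 125, 2158]);
  translate([0, 0, 2158]) cube([932, 125, 40]);
}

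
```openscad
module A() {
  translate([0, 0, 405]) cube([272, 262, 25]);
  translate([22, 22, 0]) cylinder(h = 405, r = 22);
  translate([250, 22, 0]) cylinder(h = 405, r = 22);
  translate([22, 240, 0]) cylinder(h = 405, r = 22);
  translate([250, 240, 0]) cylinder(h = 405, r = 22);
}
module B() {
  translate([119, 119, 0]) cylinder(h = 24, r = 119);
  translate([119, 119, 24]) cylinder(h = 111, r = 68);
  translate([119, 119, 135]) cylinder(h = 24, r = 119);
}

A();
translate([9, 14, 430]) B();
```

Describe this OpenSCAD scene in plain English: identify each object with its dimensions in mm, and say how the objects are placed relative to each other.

A is a four-legged stool. The seat is a 272×262×25 mm slab whose top surface is at z = 430 mm; four round legs, each 44 mm in diameter, run from the floor (z = 0) to the underside of the seat, each leg's axis is inset half a diameter from the nearest pair of seat edges (so the leg's bounding box is flush with the corner).

B is a spool: two coaxial disc flanges of radius 119 mm and thickness 24 mm, joined by a core cylinder of radius 68 mm and height 111 mm. The lower flange rests on z = 0 and the three cylinders share a vertical axis.

The spool is on top of the stool.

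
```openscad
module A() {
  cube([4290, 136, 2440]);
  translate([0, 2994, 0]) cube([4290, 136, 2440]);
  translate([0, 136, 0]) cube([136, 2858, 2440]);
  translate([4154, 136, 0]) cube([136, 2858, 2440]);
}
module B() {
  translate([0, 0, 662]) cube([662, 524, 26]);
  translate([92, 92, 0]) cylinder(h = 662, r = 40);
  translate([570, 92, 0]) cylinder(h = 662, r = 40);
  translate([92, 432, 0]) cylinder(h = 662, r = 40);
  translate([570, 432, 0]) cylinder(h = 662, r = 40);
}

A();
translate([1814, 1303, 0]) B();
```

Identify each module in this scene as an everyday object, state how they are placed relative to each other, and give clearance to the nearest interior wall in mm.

Clearances: x = 1678, y = 1167; minimum 1167 mm.

A is a house frame. B is a table. The table sits inside the house frame, centred. The clearance to the nearest interior wall is 1167 mm.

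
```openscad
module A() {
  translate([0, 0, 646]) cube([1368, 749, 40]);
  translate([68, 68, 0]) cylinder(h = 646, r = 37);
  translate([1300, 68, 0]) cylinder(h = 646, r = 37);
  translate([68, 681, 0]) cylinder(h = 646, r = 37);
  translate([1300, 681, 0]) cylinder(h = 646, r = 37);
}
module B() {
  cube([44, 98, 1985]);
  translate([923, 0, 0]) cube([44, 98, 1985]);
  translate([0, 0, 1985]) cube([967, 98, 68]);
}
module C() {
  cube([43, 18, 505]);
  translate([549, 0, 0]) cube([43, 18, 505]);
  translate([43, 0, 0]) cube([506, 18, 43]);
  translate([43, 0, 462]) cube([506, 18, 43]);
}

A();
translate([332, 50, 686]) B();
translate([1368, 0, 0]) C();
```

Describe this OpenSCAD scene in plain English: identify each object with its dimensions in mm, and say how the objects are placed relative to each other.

A is a table with a 1368×749 mm rectangular top, 40 mm thick, top surface at z = 686 mm, supported by four round legs of 74 mm diameter, each leg's bounding box inset 31 mm from the nearest pair of top edges, running from the floor.

B is a door frame. The clear opening is 879 mm wide and 1985 mm high. Two 44 mm wide jambs, 98 mm deep, stand either side of the opening from the floor to the top of the opening. A 68 mm thick head sits across the top of both jambs, spanning the full outside width of the frame.

C is a rectangular picture frame lying in the x–z plane (depth along y). The opening is 506 mm wide (x) by 419 mm tall (z), surrounded by a border 43 mm wide on all four sides. The frame is 18 mm deep and is made of two full-height vertical stiles with two horizontal rails fitted between them.

The door frame is on top of the table. The picture frame is against the table's +x side, with their −y faces flush.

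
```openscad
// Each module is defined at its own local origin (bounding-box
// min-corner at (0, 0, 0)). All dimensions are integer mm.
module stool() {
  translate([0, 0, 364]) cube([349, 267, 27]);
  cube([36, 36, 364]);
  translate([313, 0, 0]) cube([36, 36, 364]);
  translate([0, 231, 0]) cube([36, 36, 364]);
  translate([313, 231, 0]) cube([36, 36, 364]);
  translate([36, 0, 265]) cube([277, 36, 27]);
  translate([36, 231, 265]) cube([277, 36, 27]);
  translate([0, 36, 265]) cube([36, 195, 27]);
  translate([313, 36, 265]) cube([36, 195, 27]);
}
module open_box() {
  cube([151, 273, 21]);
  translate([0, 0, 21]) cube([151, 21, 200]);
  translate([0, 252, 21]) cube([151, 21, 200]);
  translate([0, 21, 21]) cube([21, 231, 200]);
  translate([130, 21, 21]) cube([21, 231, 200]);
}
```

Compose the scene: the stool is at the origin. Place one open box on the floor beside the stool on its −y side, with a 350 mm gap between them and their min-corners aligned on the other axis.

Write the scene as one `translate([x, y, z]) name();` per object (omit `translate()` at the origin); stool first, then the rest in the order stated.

stool();
translate([0, -623, 0]) open_box();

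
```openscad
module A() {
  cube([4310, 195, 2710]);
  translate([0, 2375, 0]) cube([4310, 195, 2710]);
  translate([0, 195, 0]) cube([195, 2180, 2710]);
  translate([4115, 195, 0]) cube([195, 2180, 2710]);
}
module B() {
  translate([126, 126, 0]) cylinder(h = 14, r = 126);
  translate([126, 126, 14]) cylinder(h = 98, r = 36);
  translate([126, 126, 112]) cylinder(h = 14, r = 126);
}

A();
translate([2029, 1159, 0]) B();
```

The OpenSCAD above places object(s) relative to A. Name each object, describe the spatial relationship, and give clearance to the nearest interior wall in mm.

A is a house frame. B is a spool. The spool sits inside the house frame, centred. The clearance to the nearest interior wall is 964 mm.

Clearances: x = 1834, y = 964; minimum 964 mm.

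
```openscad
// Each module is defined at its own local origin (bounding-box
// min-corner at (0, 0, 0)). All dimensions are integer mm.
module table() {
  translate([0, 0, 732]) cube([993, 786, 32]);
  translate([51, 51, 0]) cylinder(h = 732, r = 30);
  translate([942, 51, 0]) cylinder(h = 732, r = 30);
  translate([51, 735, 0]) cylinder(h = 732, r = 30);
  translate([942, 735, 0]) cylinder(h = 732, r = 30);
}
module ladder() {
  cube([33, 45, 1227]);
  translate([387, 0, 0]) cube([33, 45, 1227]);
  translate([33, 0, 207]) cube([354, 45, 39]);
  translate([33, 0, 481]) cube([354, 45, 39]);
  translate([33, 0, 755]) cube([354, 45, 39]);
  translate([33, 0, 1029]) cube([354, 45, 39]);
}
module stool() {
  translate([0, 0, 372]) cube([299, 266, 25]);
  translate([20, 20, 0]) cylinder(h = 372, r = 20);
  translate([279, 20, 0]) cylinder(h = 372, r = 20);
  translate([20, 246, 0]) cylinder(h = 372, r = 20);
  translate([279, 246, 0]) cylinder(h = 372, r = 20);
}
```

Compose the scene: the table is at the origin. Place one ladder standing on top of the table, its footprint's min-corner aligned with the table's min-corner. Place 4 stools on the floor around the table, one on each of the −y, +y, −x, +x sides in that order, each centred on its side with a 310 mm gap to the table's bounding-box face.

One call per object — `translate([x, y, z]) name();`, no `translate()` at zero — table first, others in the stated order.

table();
translate([0, 0, 764]) ladder();
translate([347, -576, 0]) stool();
translate([347, 1096, 0]) stool();
translate([-609, 260, 0]) stool();
translate([1303, 260, 0]) stool();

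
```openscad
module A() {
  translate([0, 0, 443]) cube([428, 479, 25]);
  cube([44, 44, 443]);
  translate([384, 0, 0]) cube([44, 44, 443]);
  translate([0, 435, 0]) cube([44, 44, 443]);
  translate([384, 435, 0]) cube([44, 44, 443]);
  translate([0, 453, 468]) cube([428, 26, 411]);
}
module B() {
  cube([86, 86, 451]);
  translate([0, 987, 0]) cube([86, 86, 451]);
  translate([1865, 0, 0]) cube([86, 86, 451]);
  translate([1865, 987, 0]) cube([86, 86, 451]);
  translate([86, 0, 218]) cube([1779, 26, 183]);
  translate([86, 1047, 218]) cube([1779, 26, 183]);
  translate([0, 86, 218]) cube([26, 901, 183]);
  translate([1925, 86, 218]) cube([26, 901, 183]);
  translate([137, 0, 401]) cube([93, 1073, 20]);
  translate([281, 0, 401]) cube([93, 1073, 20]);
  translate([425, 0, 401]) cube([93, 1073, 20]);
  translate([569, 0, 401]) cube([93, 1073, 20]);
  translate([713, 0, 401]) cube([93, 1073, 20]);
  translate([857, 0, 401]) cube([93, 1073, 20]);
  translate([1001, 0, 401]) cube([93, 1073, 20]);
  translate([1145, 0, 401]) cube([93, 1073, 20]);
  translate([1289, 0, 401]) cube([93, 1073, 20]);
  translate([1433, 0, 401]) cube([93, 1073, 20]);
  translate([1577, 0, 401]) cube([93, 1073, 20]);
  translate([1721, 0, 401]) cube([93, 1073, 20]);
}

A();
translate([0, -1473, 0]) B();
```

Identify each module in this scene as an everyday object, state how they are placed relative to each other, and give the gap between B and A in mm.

The bed frame's nearest face is 400 mm from the chair's −y face.

A is a chair. B is a bed frame. The bed frame is on the floor beside the chair on its −y side. The gap between the bed frame and the chair is 400 mm.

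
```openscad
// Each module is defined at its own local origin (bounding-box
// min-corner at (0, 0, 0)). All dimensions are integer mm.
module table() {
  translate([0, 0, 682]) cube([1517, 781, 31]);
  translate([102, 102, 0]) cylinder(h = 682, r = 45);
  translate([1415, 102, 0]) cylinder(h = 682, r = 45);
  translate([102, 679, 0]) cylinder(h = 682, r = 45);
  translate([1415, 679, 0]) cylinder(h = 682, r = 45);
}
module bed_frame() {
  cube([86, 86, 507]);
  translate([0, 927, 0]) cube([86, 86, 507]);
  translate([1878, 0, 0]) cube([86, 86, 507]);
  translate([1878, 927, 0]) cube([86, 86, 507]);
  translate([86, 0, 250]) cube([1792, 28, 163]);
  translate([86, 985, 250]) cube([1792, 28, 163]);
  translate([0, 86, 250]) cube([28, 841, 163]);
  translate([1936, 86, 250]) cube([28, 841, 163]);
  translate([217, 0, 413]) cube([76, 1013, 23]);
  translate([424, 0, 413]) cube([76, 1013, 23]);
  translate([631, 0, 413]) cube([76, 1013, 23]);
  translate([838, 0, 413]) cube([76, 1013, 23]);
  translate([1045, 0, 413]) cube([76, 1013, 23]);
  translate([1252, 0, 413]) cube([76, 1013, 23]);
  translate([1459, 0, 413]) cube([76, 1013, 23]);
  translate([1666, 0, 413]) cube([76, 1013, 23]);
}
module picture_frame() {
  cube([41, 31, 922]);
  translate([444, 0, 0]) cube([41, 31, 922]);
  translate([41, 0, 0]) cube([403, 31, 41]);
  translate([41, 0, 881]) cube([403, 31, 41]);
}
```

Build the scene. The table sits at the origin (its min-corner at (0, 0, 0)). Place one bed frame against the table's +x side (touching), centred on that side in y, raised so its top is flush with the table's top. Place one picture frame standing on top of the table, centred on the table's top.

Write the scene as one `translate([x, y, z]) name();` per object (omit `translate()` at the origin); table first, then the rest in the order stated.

table();
translate([1517, -116, 206]) bed_frame();
translate([516, 375, 713]) picture_frame();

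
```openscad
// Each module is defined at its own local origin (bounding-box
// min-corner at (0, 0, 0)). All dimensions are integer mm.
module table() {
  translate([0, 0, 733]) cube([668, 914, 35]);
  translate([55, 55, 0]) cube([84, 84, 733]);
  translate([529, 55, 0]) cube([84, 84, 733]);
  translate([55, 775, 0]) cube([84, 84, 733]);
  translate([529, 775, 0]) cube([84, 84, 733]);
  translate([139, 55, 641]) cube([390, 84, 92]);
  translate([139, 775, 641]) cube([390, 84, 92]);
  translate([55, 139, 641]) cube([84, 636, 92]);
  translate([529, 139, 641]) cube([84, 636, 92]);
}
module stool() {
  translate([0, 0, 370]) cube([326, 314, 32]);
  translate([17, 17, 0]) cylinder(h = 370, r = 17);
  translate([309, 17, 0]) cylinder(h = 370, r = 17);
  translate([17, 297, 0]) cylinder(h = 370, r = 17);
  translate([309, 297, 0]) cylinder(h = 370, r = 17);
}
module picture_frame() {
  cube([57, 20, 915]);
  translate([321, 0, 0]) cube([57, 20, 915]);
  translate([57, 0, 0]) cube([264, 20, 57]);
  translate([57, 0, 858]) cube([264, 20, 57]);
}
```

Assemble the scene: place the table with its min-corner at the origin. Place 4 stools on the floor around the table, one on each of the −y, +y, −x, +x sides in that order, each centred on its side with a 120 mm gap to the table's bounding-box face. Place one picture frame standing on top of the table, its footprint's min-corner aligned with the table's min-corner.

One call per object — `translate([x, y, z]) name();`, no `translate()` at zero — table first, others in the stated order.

table();
translate([171, -434, 0]) stool();
translate([171, 1034, 0]) stool();
translate([-446, 300, 0]) stool();
translate([788, 300, 0]) stool();
translate([0, 0, 768]) picture_frame();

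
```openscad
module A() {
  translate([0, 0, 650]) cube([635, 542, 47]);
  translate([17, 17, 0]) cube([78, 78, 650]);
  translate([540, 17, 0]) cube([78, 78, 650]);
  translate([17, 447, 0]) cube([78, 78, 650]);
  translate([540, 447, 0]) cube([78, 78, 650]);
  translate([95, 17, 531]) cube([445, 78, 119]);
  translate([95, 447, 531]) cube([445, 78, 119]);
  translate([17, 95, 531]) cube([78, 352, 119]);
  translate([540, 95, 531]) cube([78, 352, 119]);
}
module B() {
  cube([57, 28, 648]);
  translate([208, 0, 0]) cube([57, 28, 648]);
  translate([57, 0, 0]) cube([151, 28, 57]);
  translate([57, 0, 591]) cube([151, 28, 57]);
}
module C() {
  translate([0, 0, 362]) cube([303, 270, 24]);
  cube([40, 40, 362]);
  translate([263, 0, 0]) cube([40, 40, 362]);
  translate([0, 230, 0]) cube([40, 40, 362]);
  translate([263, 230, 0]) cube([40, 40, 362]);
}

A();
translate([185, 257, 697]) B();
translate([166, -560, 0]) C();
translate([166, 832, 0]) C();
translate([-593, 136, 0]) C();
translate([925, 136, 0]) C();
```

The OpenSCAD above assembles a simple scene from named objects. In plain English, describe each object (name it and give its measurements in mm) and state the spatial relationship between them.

A is a table with a 635×542 mm rectangular top, 47 mm thick, top surface at z = 697 mm, supported by four 78×78 mm square legs, each inset 17 mm from the nearest pair of top edges, running from the floor. Four apron rails, 78 mm thick and 119 mm tall, run between adjacent legs with their top edges flush with the underside of the top and their outer faces flush with the legs' outer faces.

B is a picture frame with a 151×534 mm rectangular opening (x by z) and a uniform 57 mm border on every side. Frame depth is 28 mm along y. It is built from two vertical stiles running the full outside height and two horizontal rails spanning the gap between the stiles.

C is a simple wooden stool: a rectangular seat 303 mm (x) by 270 mm (y), 24 mm thick, top face at z = 386 mm, on four square legs, each 40×40 mm in cross-section. The legs rest on z = 0, each flush with a corner of the seat.

The picture frame is on top of the table, centred. Four stools sit around the table at the −y, +y, −x, +x sides.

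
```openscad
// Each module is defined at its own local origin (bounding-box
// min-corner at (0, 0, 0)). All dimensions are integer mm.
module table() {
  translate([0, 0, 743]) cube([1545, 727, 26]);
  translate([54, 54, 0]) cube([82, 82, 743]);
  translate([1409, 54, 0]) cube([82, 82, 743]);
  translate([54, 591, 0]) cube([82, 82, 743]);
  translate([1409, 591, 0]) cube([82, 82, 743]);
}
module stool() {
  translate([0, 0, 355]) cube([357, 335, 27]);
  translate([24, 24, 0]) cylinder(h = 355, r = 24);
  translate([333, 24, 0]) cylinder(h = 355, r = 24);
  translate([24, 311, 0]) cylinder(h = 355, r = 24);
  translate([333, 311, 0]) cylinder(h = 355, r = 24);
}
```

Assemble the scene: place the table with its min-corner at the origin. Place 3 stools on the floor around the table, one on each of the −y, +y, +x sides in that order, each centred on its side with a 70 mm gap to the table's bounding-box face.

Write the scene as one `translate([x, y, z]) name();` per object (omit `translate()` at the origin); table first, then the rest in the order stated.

table();
translate([594, -405, 0]) stool();
translate([594, 797, 0]) stool();
translate([1615, 196, 0]) stool();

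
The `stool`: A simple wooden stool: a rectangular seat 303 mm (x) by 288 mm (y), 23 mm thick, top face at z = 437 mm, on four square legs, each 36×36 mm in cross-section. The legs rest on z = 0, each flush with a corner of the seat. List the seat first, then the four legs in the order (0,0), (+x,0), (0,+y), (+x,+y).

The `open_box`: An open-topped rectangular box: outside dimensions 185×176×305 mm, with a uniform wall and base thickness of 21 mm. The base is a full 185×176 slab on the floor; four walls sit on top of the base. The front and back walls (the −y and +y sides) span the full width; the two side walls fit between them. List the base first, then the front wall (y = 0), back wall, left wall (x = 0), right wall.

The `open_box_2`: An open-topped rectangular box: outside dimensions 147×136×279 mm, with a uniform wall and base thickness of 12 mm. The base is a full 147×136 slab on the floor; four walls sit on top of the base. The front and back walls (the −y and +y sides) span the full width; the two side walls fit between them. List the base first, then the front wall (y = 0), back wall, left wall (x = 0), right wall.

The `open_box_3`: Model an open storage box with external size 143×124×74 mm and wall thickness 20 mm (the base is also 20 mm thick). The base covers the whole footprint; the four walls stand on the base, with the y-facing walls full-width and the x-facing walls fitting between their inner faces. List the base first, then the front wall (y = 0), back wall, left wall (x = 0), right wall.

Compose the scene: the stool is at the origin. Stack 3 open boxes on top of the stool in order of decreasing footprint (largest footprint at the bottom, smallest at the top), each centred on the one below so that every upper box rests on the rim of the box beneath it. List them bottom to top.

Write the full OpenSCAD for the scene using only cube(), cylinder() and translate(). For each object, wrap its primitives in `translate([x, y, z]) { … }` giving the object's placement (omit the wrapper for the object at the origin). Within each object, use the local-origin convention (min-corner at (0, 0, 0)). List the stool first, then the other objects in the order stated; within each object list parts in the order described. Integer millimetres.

translate([0, 0, 414]) cube([303, 288, 23]);
cube([36, 36, 414]);
translate([267, 0, 0]) cube([36, 36, 414]);
translate([0, 252, 0]) cube([36, 36, 414]);
translate([267, 252, 0]) cube([36, 36, 414]);
translate([59, 56, 437]) {
  cube([185, 176, 21]);
  translate([0, 0, 21]) cube([185, 21, 284]);
  translate([0, 155, 21]) cube([185, 21, 284]);
  translate([0, 21, 21]) cube([21, 134, 284]);
  translate([164, 21, 21]) cube([21, 134, 284]);
}
translate([78, 76, 742]) {
  cube([147, 136, 12]);
  translate([0, 0, 12]) cube([147, 12, 267]);
  translate([0, 124, 12]) cube([147, 12, 267]);
  translate([0, 12, 12]) cube([12, 112, 267]);
  translate([135, 12, 12]) cube([12, 112, 267]);
}
translate([80, 82, 1021]) {
  cube([143, 124, 20]);
  translate([0, 0, 20]) cube([143, 20, 54]);
  translate([0, 104, 20]) cube([143, 20, 54]);
  translate([0, 20, 20]) cube([20, 84, 54]);
  translate([123, 20, 20]) cube([20, 84, 54]);
}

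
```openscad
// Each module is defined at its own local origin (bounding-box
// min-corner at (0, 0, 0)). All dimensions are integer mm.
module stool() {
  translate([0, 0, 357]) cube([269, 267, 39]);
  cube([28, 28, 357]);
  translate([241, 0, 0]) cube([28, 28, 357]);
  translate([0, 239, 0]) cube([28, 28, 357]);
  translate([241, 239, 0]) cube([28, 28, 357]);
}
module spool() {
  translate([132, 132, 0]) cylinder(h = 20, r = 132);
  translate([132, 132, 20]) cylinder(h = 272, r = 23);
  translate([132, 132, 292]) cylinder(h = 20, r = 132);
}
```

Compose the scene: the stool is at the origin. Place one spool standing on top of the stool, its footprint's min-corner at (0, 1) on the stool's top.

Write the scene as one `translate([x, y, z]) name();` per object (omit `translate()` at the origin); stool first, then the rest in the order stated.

stool();
translate([0, 1, 396]) spool();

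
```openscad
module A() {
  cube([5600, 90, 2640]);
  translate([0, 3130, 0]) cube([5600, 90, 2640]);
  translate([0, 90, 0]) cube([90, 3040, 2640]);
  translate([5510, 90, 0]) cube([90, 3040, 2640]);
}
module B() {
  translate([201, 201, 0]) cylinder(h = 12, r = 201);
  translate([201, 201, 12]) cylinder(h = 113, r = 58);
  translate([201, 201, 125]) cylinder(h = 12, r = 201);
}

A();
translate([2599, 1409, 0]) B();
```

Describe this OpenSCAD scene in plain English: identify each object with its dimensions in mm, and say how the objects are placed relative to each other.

A is a box-shaped house frame (walls only): outside footprint 5600×3220 mm, wall height 2640 mm, wall thickness 90 mm. The two y-facing walls run the full x-width; the two x-facing walls fit between the inner faces of the y-facing walls.

B is a spool: two coaxial disc flanges of radius 201 mm and thickness 12 mm, joined by a core cylinder of radius 58 mm and height 113 mm. The lower flange rests on z = 0 and the three cylinders share a vertical axis.

The spool sits inside the house frame, centred.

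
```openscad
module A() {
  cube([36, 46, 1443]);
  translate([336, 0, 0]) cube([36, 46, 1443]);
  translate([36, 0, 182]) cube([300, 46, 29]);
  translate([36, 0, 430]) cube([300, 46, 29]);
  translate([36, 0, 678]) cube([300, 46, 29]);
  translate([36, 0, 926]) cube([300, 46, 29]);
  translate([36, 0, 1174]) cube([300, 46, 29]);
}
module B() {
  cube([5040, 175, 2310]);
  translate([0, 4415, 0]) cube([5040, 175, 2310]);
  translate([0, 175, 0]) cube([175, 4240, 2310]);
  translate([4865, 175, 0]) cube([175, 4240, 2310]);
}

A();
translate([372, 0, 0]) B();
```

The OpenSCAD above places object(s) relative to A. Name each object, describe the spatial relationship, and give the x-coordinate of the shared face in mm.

A is a ladder. B is a house frame. The house frame is against the ladder's +x side, with their −y faces flush. The x-coordinate of the shared face is 372 mm.

The ladder's +x face and the house frame's −x face are both at x = 372 mm.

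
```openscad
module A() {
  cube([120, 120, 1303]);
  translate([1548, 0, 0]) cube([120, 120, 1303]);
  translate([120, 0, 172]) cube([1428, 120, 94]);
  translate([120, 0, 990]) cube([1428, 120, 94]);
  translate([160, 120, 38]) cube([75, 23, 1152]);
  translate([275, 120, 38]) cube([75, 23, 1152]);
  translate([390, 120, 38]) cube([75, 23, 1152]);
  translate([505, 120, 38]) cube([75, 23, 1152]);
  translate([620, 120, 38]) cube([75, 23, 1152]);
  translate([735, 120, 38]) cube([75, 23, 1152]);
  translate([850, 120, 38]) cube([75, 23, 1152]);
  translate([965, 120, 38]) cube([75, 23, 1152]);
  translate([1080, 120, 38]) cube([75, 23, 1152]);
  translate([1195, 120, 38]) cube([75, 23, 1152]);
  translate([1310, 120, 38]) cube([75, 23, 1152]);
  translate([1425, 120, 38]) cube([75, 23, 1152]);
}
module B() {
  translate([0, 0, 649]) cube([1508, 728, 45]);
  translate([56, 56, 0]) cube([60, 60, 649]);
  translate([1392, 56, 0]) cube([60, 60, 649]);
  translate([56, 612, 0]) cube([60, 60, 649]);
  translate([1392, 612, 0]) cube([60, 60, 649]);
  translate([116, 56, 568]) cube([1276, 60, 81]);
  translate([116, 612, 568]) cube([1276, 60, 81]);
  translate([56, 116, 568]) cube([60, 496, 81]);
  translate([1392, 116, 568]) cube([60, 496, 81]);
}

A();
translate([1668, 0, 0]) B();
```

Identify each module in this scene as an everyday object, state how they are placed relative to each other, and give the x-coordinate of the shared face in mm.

A is a fence section. B is a table. The table is against the fence section's +x side, with their −y faces flush. The x-coordinate of the shared face is 1668 mm.

The fence section's +x face and the table's −x face are both at x = 1668 mm.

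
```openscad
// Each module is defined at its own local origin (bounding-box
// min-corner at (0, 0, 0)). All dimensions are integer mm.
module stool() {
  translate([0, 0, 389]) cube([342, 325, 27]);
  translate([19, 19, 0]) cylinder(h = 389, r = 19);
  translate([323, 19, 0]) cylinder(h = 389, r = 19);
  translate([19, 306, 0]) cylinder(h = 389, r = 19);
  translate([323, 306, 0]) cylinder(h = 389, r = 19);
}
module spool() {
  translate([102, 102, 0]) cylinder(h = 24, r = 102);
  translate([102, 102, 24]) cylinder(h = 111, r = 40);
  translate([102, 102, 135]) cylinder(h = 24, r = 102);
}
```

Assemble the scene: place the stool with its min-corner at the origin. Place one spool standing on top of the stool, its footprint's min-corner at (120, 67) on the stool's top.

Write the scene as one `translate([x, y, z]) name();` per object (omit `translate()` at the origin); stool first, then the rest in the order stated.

stool();
translate([120, 67, 416]) spool();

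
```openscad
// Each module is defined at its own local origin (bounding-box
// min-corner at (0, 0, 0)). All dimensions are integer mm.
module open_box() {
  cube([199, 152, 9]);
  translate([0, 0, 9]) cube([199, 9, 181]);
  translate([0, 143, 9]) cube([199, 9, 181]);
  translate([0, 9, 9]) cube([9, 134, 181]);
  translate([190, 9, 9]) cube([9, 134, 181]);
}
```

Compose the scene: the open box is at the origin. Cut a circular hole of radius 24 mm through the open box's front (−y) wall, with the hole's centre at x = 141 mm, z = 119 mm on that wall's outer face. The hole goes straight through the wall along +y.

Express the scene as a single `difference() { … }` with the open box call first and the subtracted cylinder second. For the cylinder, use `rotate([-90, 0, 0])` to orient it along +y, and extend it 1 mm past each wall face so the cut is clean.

difference() {
  open_box();
  translate([141, -1, 119]) rotate([-90, 0, 0]) cylinder(h = 11, r = 24);
}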